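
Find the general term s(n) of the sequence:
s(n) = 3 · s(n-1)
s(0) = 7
Pure geometric recurrence with ratio 3.
By induction s(n) = s(0) · (3)^n = 7 \cdot 3^{n}.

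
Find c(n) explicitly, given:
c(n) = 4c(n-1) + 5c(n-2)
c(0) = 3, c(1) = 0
Characteristic equation: x² - 4x - 5 = 0, which factors as (x - (5))(x - (-1)) = 0.
Roots r₁ = 5, r₂ = -1 (distinct).
General solution: c(n) = A·(5)^n + B·(-1)^n.
From c(0) = 3: A + B = 3.
From c(1) = 0: 5A - B = 0.
Solving: A = \frac{1}{2}, B = \frac{5}{2}.
So c(n) = \frac{5 \left(-1\right)^{n}}{2} + \frac{5^{n}}{2}.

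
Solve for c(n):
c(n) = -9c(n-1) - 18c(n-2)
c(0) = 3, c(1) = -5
Characteristic equation: x² + 9x + 18 = 0, which factors as (x - (-6))(x - (-3)) = 0.
Roots r₁ = -6, r₂ = -3 (distinct).
General solution: c(n) = A·(-6)^n + B·(-3)^n.
From c(0) = 3: A + B = 3.
From c(1) = -5: -6A - 3B = -5.
Solving: A = - \frac{4}{3}, B = \frac{13}{3}.
So c(n) = \frac{13 \left(-3\right)^{n}}{3} - \frac{4 \left(-6\right)^{n}}{3}.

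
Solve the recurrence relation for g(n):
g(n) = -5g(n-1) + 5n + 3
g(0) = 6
First-order linear with linear forcing.
Homogeneous solution: g_h(n) = A·(-5)^n.
Try particular g_p(n) = pn + q. Substituting:
  pn + q = -5(p(n-1) + q) + 5n + 3.
Matching the n-coefficient: p = -5p + 5 ⇒ p = \frac{5}{6}.
Matching constants: q = 5p - 5q + 3 ⇒ q = \frac{43}{36}.
General: g(n) = A·(-5)^n + \frac{5 n}{6} + \frac{43}{36}.
Apply g(0) = 6: A + \frac{43}{36} = 6 ⇒ A = \frac{173}{36}.
So g(n) = \frac{173 \left(-5\right)^{n}}{36} + \frac{5 n}{6} + \frac{43}{36}.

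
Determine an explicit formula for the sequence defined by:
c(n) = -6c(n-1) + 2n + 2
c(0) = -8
First-order linear with linear forcing.
Homogeneous solution: c_h(n) = A·(-6)^n.
Try particular c_p(n) = pn + q. Substituting:
  pn + q = -6(p(n-1) + q) + 2n + 2.
Matching the n-coefficient: p = -6p + 2 ⇒ p = \frac{2}{7}.
Matching constants: q = 6p - 6q + 2 ⇒ q = \frac{26}{49}.
General: c(n) = A·(-6)^n + \frac{2 n}{7} + \frac{26}{49}.
Apply c(0) = -8: A + \frac{26}{49} = -8 ⇒ A = - \frac{418}{49}.
So c(n) = - \frac{418 \left(-6\right)^{n}}{49} + \frac{2 n}{7} + \frac{26}{49}.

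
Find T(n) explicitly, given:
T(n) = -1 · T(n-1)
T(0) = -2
Pure geometric recurrence with ratio -1.
By induction T(n) = T(0) · (-1)^n = - 2 \left(-1\right)^{n}.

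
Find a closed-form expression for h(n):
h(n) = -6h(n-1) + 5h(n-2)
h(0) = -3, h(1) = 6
Characteristic equation: x² + 6x - 5 = 0.
Discriminant Δ = (-6)² + 4·(5) = 56.
Roots r₁,₂ = (-6 ± √56)/2, so r₁ = -3 + \sqrt{14}, r₂ = - \sqrt{14} - 3.
General solution: h(n) = A·r₁^n + B·r₂^n.
From the initial conditions, A + B = -3 and r₁A + r₂B = 6.
Since r₁ - r₂ = √56: A = (6 - (-3)r₂)/√56 = - \frac{3}{2} - \frac{3 \sqrt{14}}{28}, and B = -3 - A = - \frac{3}{2} + \frac{3 \sqrt{14}}{28}.
So h(n) = \left(- \frac{3}{2} - \frac{3 \sqrt{14}}{28}\right)\left(-3 + \sqrt{14}\right)^n + \left(- \frac{3}{2} + \frac{3 \sqrt{14}}{28}\right)\left(- \sqrt{14} - 3\right)^n.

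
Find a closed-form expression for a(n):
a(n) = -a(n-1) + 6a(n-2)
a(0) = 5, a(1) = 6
Characteristic equation: x² + x - 6 = 0, which factors as (x - (2))(x - (-3)) = 0.
Roots r₁ = 2, r₂ = -3 (distinct).
General solution: a(n) = A·(2)^n + B·(-3)^n.
From a(0) = 5: A + B = 5.
From a(1) = 6: 2A - 3B = 6.
Solving: A = \frac{21}{5}, B = \frac{4}{5}.
So a(n) = \frac{4 \left(-3\right)^{n}}{5} + \frac{21 \cdot 2^{n}}{5}.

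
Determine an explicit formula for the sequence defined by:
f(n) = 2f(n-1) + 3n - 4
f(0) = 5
First-order linear with linear forcing.
Homogeneous solution: f_h(n) = A·(2)^n.
Try particular f_p(n) = pn + q. Substituting:
  pn + q = 2(p(n-1) + q) + 3n - 4.
Matching the n-coefficient: p = 2p + 3 ⇒ p = -3.
Matching constants: q = -2p + 2q - 4 ⇒ q = -2.
General: f(n) = A·(2)^n - 3 n - 2.
Apply f(0) = 5: A - 2 = 5 ⇒ A = 7.
So f(n) = 7 \cdot 2^{n} - 3 n - 2.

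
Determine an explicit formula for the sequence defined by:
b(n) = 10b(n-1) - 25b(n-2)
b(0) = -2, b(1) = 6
Characteristic equation: x² - 10x + 25 = 0, which is (x - (5))².
Repeated root r = 5.
General solution: b(n) = (A + Bn)·(5)^n.
From b(0) = -2: A = -2.
From b(1) = 6: (A + B)·(5) = 6 ⇒ B = \frac{16}{5}.
So b(n) = \left(\frac{16 n}{5} - 2\right) \cdot (5)^n.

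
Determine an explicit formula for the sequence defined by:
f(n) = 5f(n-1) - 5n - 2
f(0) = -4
First-order linear with linear forcing.
Homogeneous solution: f_h(n) = A·(5)^n.
Try particular f_p(n) = pn + q. Substituting:
  pn + q = 5(p(n-1) + q) - 5n - 2.
Matching the n-coefficient: p = 5p - 5 ⇒ p = \frac{5}{4}.
Matching constants: q = -5p + 5q - 2 ⇒ q = \frac{33}{16}.
General: f(n) = A·(5)^n + \frac{5 n}{4} + \frac{33}{16}.
Apply f(0) = -4: A + \frac{33}{16} = -4 ⇒ A = - \frac{97}{16}.
So f(n) = - \frac{97 \cdot 5^{n}}{16} + \frac{5 n}{4} + \frac{33}{16}.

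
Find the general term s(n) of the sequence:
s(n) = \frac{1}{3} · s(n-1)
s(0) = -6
Pure geometric recurrence with ratio \frac{1}{3}.
By induction s(n) = s(0) · (\frac{1}{3})^n = - 6 \cdot 3^{- n}.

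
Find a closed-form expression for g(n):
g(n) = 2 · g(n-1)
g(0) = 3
Pure geometric recurrence with ratio 2.
By induction g(n) = g(0) · (2)^n = 3 \cdot 2^{n}.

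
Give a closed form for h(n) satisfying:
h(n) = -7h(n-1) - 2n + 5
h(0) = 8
First-order linear with linear forcing.
Homogeneous solution: h_h(n) = A·(-7)^n.
Try particular h_p(n) = pn + q. Substituting:
  pn + q = -7(p(n-1) + q) - 2n + 5.
Matching the n-coefficient: p = -7p - 2 ⇒ p = - \frac{1}{4}.
Matching constants: q = 7p - 7q + 5 ⇒ q = \frac{13}{32}.
General: h(n) = A·(-7)^n - \frac{n}{4} + \frac{13}{32}.
Apply h(0) = 8: A + \frac{13}{32} = 8 ⇒ A = \frac{243}{32}.
So h(n) = \frac{243 \left(-7\right)^{n}}{32} - \frac{n}{4} + \frac{13}{32}.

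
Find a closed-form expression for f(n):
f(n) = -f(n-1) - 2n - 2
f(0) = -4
First-order linear with linear forcing.
Homogeneous solution: f_h(n) = A·(-1)^n.
Try particular f_p(n) = pn + q. Substituting:
  pn + q = -(p(n-1) + q) - 2n - 2.
Matching the n-coefficient: p = -p - 2 ⇒ p = -1.
Matching constants: q = p - q - 2 ⇒ q = - \frac{3}{2}.
General: f(n) = A·(-1)^n - n - \frac{3}{2}.
Apply f(0) = -4: A - \frac{3}{2} = -4 ⇒ A = - \frac{5}{2}.
So f(n) = - \frac{5 \left(-1\right)^{n}}{2} - n - \frac{3}{2}.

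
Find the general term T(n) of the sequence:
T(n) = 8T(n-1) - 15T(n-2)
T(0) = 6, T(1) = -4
Characteristic equation: x² - 8x + 15 = 0, which factors as (x - (3))(x - (5)) = 0.
Roots r₁ = 3, r₂ = 5 (distinct).
General solution: T(n) = A·(3)^n + B·(5)^n.
From T(0) = 6: A + B = 6.
From T(1) = -4: 3A + 5B = -4.
Solving: A = 17, B = -11.
So T(n) = 17 \cdot 3^{n} - 11 \cdot 5^{n}.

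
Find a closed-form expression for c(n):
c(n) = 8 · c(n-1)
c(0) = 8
Pure geometric recurrence with ratio 8.
By induction c(n) = c(0) · (8)^n = 8 \cdot 8^{n}.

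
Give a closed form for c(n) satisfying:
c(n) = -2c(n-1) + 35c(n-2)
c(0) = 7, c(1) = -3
Characteristic equation: x² + 2x - 35 = 0, which factors as (x - (5))(x - (-7)) = 0.
Roots r₁ = 5, r₂ = -7 (distinct).
General solution: c(n) = A·(5)^n + B·(-7)^n.
From c(0) = 7: A + B = 7.
From c(1) = -3: 5A - 7B = -3.
Solving: A = \frac{23}{6}, B = \frac{19}{6}.
So c(n) = \frac{19 \left(-7\right)^{n}}{6} + \frac{23 \cdot 5^{n}}{6}.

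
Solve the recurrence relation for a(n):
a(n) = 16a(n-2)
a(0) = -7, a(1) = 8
Characteristic equation: x² - 16 = 0, which factors as (x - (-4))(x - (4)) = 0.
Roots r₁ = -4, r₂ = 4 (distinct).
General solution: a(n) = A·(-4)^n + B·(4)^n.
From a(0) = -7: A + B = -7.
From a(1) = 8: -4A + 4B = 8.
Solving: A = - \frac{9}{2}, B = - \frac{5}{2}.
So a(n) = - \frac{9 \left(-4\right)^{n}}{2} - \frac{5 \cdot 4^{n}}{2}.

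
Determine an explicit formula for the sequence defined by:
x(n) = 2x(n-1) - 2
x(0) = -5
First-order linear non-homogeneous.
Homogeneous solution: x_h(n) = A·(2)^n.
Try constant particular solution x_p = K: K = 2K - 2 ⇒ K = 2.
General: x(n) = A·(2)^n + 2.
Apply x(0) = -5: A + 2 = -5 ⇒ A = -7.
So x(n) = 2 - 7 \cdot 2^{n}.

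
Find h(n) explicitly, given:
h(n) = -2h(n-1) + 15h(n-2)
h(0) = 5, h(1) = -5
Characteristic equation: x² + 2x - 15 = 0, which factors as (x - (3))(x - (-5)) = 0.
Roots r₁ = 3, r₂ = -5 (distinct).
General solution: h(n) = A·(3)^n + B·(-5)^n.
From h(0) = 5: A + B = 5.
From h(1) = -5: 3A - 5B = -5.
Solving: A = \frac{5}{2}, B = \frac{5}{2}.
So h(n) = \frac{5 \left(-5\right)^{n}}{2} + \frac{5 \cdot 3^{n}}{2}.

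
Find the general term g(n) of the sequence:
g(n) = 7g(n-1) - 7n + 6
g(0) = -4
First-order linear with linear forcing.
Homogeneous solution: g_h(n) = A·(7)^n.
Try particular g_p(n) = pn + q. Substituting:
  pn + q = 7(p(n-1) + q) - 7n + 6.
Matching the n-coefficient: p = 7p - 7 ⇒ p = \frac{7}{6}.
Matching constants: q = -7p + 7q + 6 ⇒ q = \frac{13}{36}.
General: g(n) = A·(7)^n + \frac{7 n}{6} + \frac{13}{36}.
Apply g(0) = -4: A + \frac{13}{36} = -4 ⇒ A = - \frac{157}{36}.
So g(n) = - \frac{157 \cdot 7^{n}}{36} + \frac{7 n}{6} + \frac{13}{36}.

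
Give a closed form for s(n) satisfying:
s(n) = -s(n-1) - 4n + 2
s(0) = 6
First-order linear with linear forcing.
Homogeneous solution: s_h(n) = A·(-1)^n.
Try particular s_p(n) = pn + q. Substituting:
  pn + q = -(p(n-1) + q) - 4n + 2.
Matching the n-coefficient: p = -p - 4 ⇒ p = -2.
Matching constants: q = p - q + 2 ⇒ q = 0.
General: s(n) = A·(-1)^n - 2 n + 0.
Apply s(0) = 6: A + 0 = 6 ⇒ A = 6.
So s(n) = 6 \left(-1\right)^{n} - 2 n.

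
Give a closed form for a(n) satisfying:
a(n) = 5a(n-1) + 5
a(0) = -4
First-order linear non-homogeneous.
Homogeneous solution: a_h(n) = A·(5)^n.
Try constant particular solution a_p = K: K = 5K + 5 ⇒ K = - \frac{5}{4}.
General: a(n) = A·(5)^n - \frac{5}{4}.
Apply a(0) = -4: A - \frac{5}{4} = -4 ⇒ A = - \frac{11}{4}.
So a(n) = - \frac{11 \cdot 5^{n}}{4} - \frac{5}{4}.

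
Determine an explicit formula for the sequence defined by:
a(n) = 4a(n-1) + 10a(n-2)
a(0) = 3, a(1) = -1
Characteristic equation: x² - 4x - 10 = 0.
Discriminant Δ = (4)² + 4·(10) = 56.
Roots r₁,₂ = (4 ± √56)/2, so r₁ = 2 + \sqrt{14}, r₂ = 2 - \sqrt{14}.
General solution: a(n) = A·r₁^n + B·r₂^n.
From the initial conditions, A + B = 3 and r₁A + r₂B = -1.
Since r₁ - r₂ = √56: A = (-1 - (3)r₂)/√56 = \frac{3}{2} - \frac{\sqrt{14}}{4}, and B = 3 - A = \frac{\sqrt{14}}{4} + \frac{3}{2}.
So a(n) = \left(\frac{3}{2} - \frac{\sqrt{14}}{4}\right)\left(2 + \sqrt{14}\right)^n + \left(\frac{\sqrt{14}}{4} + \frac{3}{2}\right)\left(2 - \sqrt{14}\right)^n.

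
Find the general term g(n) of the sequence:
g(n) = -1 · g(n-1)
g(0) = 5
Pure geometric recurrence with ratio -1.
By induction g(n) = g(0) · (-1)^n = 5 \left(-1\right)^{n}.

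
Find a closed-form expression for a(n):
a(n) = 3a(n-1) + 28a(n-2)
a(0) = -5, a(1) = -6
Characteristic equation: x² - 3x - 28 = 0, which factors as (x - (-4))(x - (7)) = 0.
Roots r₁ = -4, r₂ = 7 (distinct).
General solution: a(n) = A·(-4)^n + B·(7)^n.
From a(0) = -5: A + B = -5.
From a(1) = -6: -4A + 7B = -6.
Solving: A = - \frac{29}{11}, B = - \frac{26}{11}.
So a(n) = - \frac{29 \left(-4\right)^{n}}{11} - \frac{26 \cdot 7^{n}}{11}.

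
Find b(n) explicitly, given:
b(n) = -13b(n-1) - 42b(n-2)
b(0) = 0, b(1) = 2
Characteristic equation: x² + 13x + 42 = 0, which factors as (x - (-7))(x - (-6)) = 0.
Roots r₁ = -7, r₂ = -6 (distinct).
General solution: b(n) = A·(-7)^n + B·(-6)^n.
From b(0) = 0: A + B = 0.
From b(1) = 2: -7A - 6B = 2.
Solving: A = -2, B = 2.
So b(n) = 2 \left(-6\right)^{n} - 2 \left(-7\right)^{n}.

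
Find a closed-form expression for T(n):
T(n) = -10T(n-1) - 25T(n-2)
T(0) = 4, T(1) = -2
Characteristic equation: x² + 10x + 25 = 0, which is (x - (-5))².
Repeated root r = -5.
General solution: T(n) = (A + Bn)·(-5)^n.
From T(0) = 4: A = 4.
From T(1) = -2: (A + B)·(-5) = -2 ⇒ B = - \frac{18}{5}.
So T(n) = \left(4 - \frac{18 n}{5}\right) \cdot (-5)^n.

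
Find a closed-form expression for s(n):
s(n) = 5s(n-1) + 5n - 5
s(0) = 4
First-order linear with linear forcing.
Homogeneous solution: s_h(n) = A·(5)^n.
Try particular s_p(n) = pn + q. Substituting:
  pn + q = 5(p(n-1) + q) + 5n - 5.
Matching the n-coefficient: p = 5p + 5 ⇒ p = - \frac{5}{4}.
Matching constants: q = -5p + 5q - 5 ⇒ q = - \frac{5}{16}.
General: s(n) = A·(5)^n - \frac{5 n}{4} - \frac{5}{16}.
Apply s(0) = 4: A - \frac{5}{16} = 4 ⇒ A = \frac{69}{16}.
So s(n) = \frac{69 \cdot 5^{n}}{16} - \frac{5 n}{4} - \frac{5}{16}.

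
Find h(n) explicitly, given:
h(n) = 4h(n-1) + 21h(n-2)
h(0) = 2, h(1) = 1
Characteristic equation: x² - 4x - 21 = 0, which factors as (x - (-3))(x - (7)) = 0.
Roots r₁ = -3, r₂ = 7 (distinct).
General solution: h(n) = A·(-3)^n + B·(7)^n.
From h(0) = 2: A + B = 2.
From h(1) = 1: -3A + 7B = 1.
Solving: A = \frac{13}{10}, B = \frac{7}{10}.
So h(n) = \frac{13 \left(-3\right)^{n}}{10} + \frac{7 \cdot 7^{n}}{10}.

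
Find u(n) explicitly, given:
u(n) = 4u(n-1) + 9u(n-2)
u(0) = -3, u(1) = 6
Characteristic equation: x² - 4x - 9 = 0.
Discriminant Δ = (4)² + 4·(9) = 52.
Roots r₁,₂ = (4 ± √52)/2, so r₁ = 2 + \sqrt{13}, r₂ = 2 - \sqrt{13}.
General solution: u(n) = A·r₁^n + B·r₂^n.
From the initial conditions, A + B = -3 and r₁A + r₂B = 6.
Since r₁ - r₂ = √52: A = (6 - (-3)r₂)/√52 = - \frac{3}{2} + \frac{6 \sqrt{13}}{13}, and B = -3 - A = - \frac{6 \sqrt{13}}{13} - \frac{3}{2}.
So u(n) = \left(- \frac{3}{2} + \frac{6 \sqrt{13}}{13}\right)\left(2 + \sqrt{13}\right)^n + \left(- \frac{6 \sqrt{13}}{13} - \frac{3}{2}\right)\left(2 - \sqrt{13}\right)^n.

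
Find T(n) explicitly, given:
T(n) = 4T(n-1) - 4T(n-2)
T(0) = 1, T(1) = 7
Characteristic equation: x² - 4x + 4 = 0, which is (x - (2))².
Repeated root r = 2.
General solution: T(n) = (A + Bn)·(2)^n.
From T(0) = 1: A = 1.
From T(1) = 7: (A + B)·(2) = 7 ⇒ B = \frac{5}{2}.
So T(n) = \left(\frac{5 n}{2} + 1\right) \cdot (2)^n.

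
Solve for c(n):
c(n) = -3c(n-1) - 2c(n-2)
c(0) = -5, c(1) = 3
Characteristic equation: x² + 3x + 2 = 0, which factors as (x - (-2))(x - (-1)) = 0.
Roots r₁ = -2, r₂ = -1 (distinct).
General solution: c(n) = A·(-2)^n + B·(-1)^n.
From c(0) = -5: A + B = -5.
From c(1) = 3: -2A - B = 3.
Solving: A = 2, B = -7.
So c(n) = - 7 \left(-1\right)^{n} + 2 \left(-2\right)^{n}.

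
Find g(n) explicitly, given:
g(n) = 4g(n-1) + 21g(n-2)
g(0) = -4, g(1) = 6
Characteristic equation: x² - 4x - 21 = 0, which factors as (x - (7))(x - (-3)) = 0.
Roots r₁ = 7, r₂ = -3 (distinct).
General solution: g(n) = A·(7)^n + B·(-3)^n.
From g(0) = -4: A + B = -4.
From g(1) = 6: 7A - 3B = 6.
Solving: A = - \frac{3}{5}, B = - \frac{17}{5}.
So g(n) = - \frac{17 \left(-3\right)^{n}}{5} - \frac{3 \cdot 7^{n}}{5}.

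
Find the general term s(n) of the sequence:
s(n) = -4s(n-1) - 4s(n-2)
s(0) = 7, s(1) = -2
Characteristic equation: x² + 4x + 4 = 0, which is (x - (-2))².
Repeated root r = -2.
General solution: s(n) = (A + Bn)·(-2)^n.
From s(0) = 7: A = 7.
From s(1) = -2: (A + B)·(-2) = -2 ⇒ B = -6.
So s(n) = \left(7 - 6 n\right) \cdot (-2)^n.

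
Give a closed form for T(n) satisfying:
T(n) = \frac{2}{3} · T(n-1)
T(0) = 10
Pure geometric recurrence with ratio \frac{2}{3}.
By induction T(n) = T(0) · (\frac{2}{3})^n = 10 \left(\frac{2}{3}\right)^{n}.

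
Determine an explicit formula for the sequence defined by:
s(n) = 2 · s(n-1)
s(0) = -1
Pure geometric recurrence with ratio 2.
By induction s(n) = s(0) · (2)^n = - 2^{n}.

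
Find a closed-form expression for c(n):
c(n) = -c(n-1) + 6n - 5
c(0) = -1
First-order linear with linear forcing.
Homogeneous solution: c_h(n) = A·(-1)^n.
Try particular c_p(n) = pn + q. Substituting:
  pn + q = -(p(n-1) + q) + 6n - 5.
Matching the n-coefficient: p = -p + 6 ⇒ p = 3.
Matching constants: q = p - q - 5 ⇒ q = -1.
General: c(n) = A·(-1)^n + 3 n - 1.
Apply c(0) = -1: A - 1 = -1 ⇒ A = 0.
So c(n) = 3 n - 1.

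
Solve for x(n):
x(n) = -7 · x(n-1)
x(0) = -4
Pure geometric recurrence with ratio -7.
By induction x(n) = x(0) · (-7)^n = - 4 \left(-7\right)^{n}.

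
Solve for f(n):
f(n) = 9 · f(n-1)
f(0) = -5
Pure geometric recurrence with ratio 9.
By induction f(n) = f(0) · (9)^n = - 5 \cdot 9^{n}.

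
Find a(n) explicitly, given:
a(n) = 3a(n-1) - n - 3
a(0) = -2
First-order linear with linear forcing.
Homogeneous solution: a_h(n) = A·(3)^n.
Try particular a_p(n) = pn + q. Substituting:
  pn + q = 3(p(n-1) + q) - n - 3.
Matching the n-coefficient: p = 3p - 1 ⇒ p = \frac{1}{2}.
Matching constants: q = -3p + 3q - 3 ⇒ q = \frac{9}{4}.
General: a(n) = A·(3)^n + \frac{n}{2} + \frac{9}{4}.
Apply a(0) = -2: A + \frac{9}{4} = -2 ⇒ A = - \frac{17}{4}.
So a(n) = - \frac{17 \cdot 3^{n}}{4} + \frac{n}{2} + \frac{9}{4}.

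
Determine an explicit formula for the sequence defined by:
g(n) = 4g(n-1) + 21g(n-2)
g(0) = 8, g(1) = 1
Characteristic equation: x² - 4x - 21 = 0, which factors as (x - (-3))(x - (7)) = 0.
Roots r₁ = -3, r₂ = 7 (distinct).
General solution: g(n) = A·(-3)^n + B·(7)^n.
From g(0) = 8: A + B = 8.
From g(1) = 1: -3A + 7B = 1.
Solving: A = \frac{11}{2}, B = \frac{5}{2}.
So g(n) = \frac{11 \left(-3\right)^{n}}{2} + \frac{5 \cdot 7^{n}}{2}.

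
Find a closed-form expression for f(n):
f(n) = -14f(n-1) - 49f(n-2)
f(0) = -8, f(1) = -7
Characteristic equation: x² + 14x + 49 = 0, which is (x - (-7))².
Repeated root r = -7.
General solution: f(n) = (A + Bn)·(-7)^n.
From f(0) = -8: A = -8.
From f(1) = -7: (A + B)·(-7) = -7 ⇒ B = 9.
So f(n) = \left(9 n - 8\right) \cdot (-7)^n.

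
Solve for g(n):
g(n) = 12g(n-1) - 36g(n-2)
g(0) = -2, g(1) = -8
Characteristic equation: x² - 12x + 36 = 0, which is (x - (6))².
Repeated root r = 6.
General solution: g(n) = (A + Bn)·(6)^n.
From g(0) = -2: A = -2.
From g(1) = -8: (A + B)·(6) = -8 ⇒ B = \frac{2}{3}.
So g(n) = \left(\frac{2 n}{3} - 2\right) \cdot (6)^n.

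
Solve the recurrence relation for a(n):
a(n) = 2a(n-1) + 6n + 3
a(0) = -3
First-order linear with linear forcing.
Homogeneous solution: a_h(n) = A·(2)^n.
Try particular a_p(n) = pn + q. Substituting:
  pn + q = 2(p(n-1) + q) + 6n + 3.
Matching the n-coefficient: p = 2p + 6 ⇒ p = -6.
Matching constants: q = -2p + 2q + 3 ⇒ q = -15.
General: a(n) = A·(2)^n - 6 n - 15.
Apply a(0) = -3: A - 15 = -3 ⇒ A = 12.
So a(n) = 12 \cdot 2^{n} - 6 n - 15.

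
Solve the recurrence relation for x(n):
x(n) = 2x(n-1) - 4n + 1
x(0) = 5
First-order linear with linear forcing.
Homogeneous solution: x_h(n) = A·(2)^n.
Try particular x_p(n) = pn + q. Substituting:
  pn + q = 2(p(n-1) + q) - 4n + 1.
Matching the n-coefficient: p = 2p - 4 ⇒ p = 4.
Matching constants: q = -2p + 2q + 1 ⇒ q = 7.
General: x(n) = A·(2)^n + 4 n + 7.
Apply x(0) = 5: A + 7 = 5 ⇒ A = -2.
So x(n) = - 2 \cdot 2^{n} + 4 n + 7.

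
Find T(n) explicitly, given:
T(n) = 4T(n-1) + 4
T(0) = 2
First-order linear non-homogeneous.
Homogeneous solution: T_h(n) = A·(4)^n.
Try constant particular solution T_p = K: K = 4K + 4 ⇒ K = - \frac{4}{3}.
General: T(n) = A·(4)^n - \frac{4}{3}.
Apply T(0) = 2: A - \frac{4}{3} = 2 ⇒ A = \frac{10}{3}.
So T(n) = \frac{10 \cdot 4^{n}}{3} - \frac{4}{3}.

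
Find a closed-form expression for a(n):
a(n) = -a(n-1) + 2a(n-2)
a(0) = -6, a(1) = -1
Characteristic equation: x² + x - 2 = 0, which factors as (x - (1))(x - (-2)) = 0.
Roots r₁ = 1, r₂ = -2 (distinct).
General solution: a(n) = A·(1)^n + B·(-2)^n.
From a(0) = -6: A + B = -6.
From a(1) = -1: A - 2B = -1.
Solving: A = - \frac{13}{3}, B = - \frac{5}{3}.
So a(n) = - \frac{5 \left(-2\right)^{n}}{3} - \frac{13}{3}.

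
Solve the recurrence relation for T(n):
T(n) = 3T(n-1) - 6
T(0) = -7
First-order linear non-homogeneous.
Homogeneous solution: T_h(n) = A·(3)^n.
Try constant particular solution T_p = K: K = 3K - 6 ⇒ K = 3.
General: T(n) = A·(3)^n + 3.
Apply T(0) = -7: A + 3 = -7 ⇒ A = -10.
So T(n) = 3 - 10 \cdot 3^{n}.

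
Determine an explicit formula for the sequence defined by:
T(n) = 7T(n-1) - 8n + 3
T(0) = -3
First-order linear with linear forcing.
Homogeneous solution: T_h(n) = A·(7)^n.
Try particular T_p(n) = pn + q. Substituting:
  pn + q = 7(p(n-1) + q) - 8n + 3.
Matching the n-coefficient: p = 7p - 8 ⇒ p = \frac{4}{3}.
Matching constants: q = -7p + 7q + 3 ⇒ q = \frac{19}{18}.
General: T(n) = A·(7)^n + \frac{4 n}{3} + \frac{19}{18}.
Apply T(0) = -3: A + \frac{19}{18} = -3 ⇒ A = - \frac{73}{18}.
So T(n) = - \frac{73 \cdot 7^{n}}{18} + \frac{4 n}{3} + \frac{19}{18}.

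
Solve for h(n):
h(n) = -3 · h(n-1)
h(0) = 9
Pure geometric recurrence with ratio -3.
By induction h(n) = h(0) · (-3)^n = 9 \left(-3\right)^{n}.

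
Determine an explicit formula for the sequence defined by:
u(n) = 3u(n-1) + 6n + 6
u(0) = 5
First-order linear with linear forcing.
Homogeneous solution: u_h(n) = A·(3)^n.
Try particular u_p(n) = pn + q. Substituting:
  pn + q = 3(p(n-1) + q) + 6n + 6.
Matching the n-coefficient: p = 3p + 6 ⇒ p = -3.
Matching constants: q = -3p + 3q + 6 ⇒ q = - \frac{15}{2}.
General: u(n) = A·(3)^n - 3 n - \frac{15}{2}.
Apply u(0) = 5: A - \frac{15}{2} = 5 ⇒ A = \frac{25}{2}.
So u(n) = \frac{25 \cdot 3^{n}}{2} - 3 n - \frac{15}{2}.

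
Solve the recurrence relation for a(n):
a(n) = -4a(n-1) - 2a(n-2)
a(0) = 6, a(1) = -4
Characteristic equation: x² + 4x + 2 = 0.
Discriminant Δ = (-4)² + 4·(-2) = 8.
Roots r₁,₂ = (-4 ± √8)/2, so r₁ = -2 + \sqrt{2}, r₂ = -2 - \sqrt{2}.
General solution: a(n) = A·r₁^n + B·r₂^n.
From the initial conditions, A + B = 6 and r₁A + r₂B = -4.
Since r₁ - r₂ = √8: A = (-4 - (6)r₂)/√8 = 2 \sqrt{2} + 3, and B = 6 - A = 3 - 2 \sqrt{2}.
So a(n) = \left(2 \sqrt{2} + 3\right)\left(-2 + \sqrt{2}\right)^n + \left(3 - 2 \sqrt{2}\right)\left(-2 - \sqrt{2}\right)^n.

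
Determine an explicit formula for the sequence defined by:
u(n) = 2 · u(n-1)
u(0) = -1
Pure geometric recurrence with ratio 2.
By induction u(n) = u(0) · (2)^n = - 2^{n}.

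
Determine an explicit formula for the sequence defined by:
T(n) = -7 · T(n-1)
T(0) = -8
Pure geometric recurrence with ratio -7.
By induction T(n) = T(0) · (-7)^n = - 8 \left(-7\right)^{n}.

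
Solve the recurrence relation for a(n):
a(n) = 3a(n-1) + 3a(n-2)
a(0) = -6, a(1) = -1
Characteristic equation: x² - 3x - 3 = 0.
Discriminant Δ = (3)² + 4·(3) = 21.
Roots r₁,₂ = (3 ± √21)/2, so r₁ = \frac{3}{2} + \frac{\sqrt{21}}{2}, r₂ = \frac{3}{2} - \frac{\sqrt{21}}{2}.
General solution: a(n) = A·r₁^n + B·r₂^n.
From the initial conditions, A + B = -6 and r₁A + r₂B = -1.
Since r₁ - r₂ = √21: A = (-1 - (-6)r₂)/√21 = -3 + \frac{8 \sqrt{21}}{21}, and B = -6 - A = -3 - \frac{8 \sqrt{21}}{21}.
So a(n) = \left(-3 + \frac{8 \sqrt{21}}{21}\right)\left(\frac{3}{2} + \frac{\sqrt{21}}{2}\right)^n + \left(-3 - \frac{8 \sqrt{21}}{21}\right)\left(\frac{3}{2} - \frac{\sqrt{21}}{2}\right)^n.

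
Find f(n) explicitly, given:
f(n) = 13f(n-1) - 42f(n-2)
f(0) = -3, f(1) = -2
Characteristic equation: x² - 13x + 42 = 0, which factors as (x - (7))(x - (6)) = 0.
Roots r₁ = 7, r₂ = 6 (distinct).
General solution: f(n) = A·(7)^n + B·(6)^n.
From f(0) = -3: A + B = -3.
From f(1) = -2: 7A + 6B = -2.
Solving: A = 16, B = -19.
So f(n) = - 19 \cdot 6^{n} + 16 \cdot 7^{n}.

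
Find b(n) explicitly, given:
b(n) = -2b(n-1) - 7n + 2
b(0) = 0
First-order linear with linear forcing.
Homogeneous solution: b_h(n) = A·(-2)^n.
Try particular b_p(n) = pn + q. Substituting:
  pn + q = -2(p(n-1) + q) - 7n + 2.
Matching the n-coefficient: p = -2p - 7 ⇒ p = - \frac{7}{3}.
Matching constants: q = 2p - 2q + 2 ⇒ q = - \frac{8}{9}.
General: b(n) = A·(-2)^n - \frac{7 n}{3} - \frac{8}{9}.
Apply b(0) = 0: A - \frac{8}{9} = 0 ⇒ A = \frac{8}{9}.
So b(n) = \frac{8 \left(-2\right)^{n}}{9} - \frac{7 n}{3} - \frac{8}{9}.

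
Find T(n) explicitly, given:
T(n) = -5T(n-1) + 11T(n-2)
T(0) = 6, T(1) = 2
Characteristic equation: x² + 5x - 11 = 0.
Discriminant Δ = (-5)² + 4·(11) = 69.
Roots r₁,₂ = (-5 ± √69)/2, so r₁ = - \frac{5}{2} + \frac{\sqrt{69}}{2}, r₂ = - \frac{\sqrt{69}}{2} - \frac{5}{2}.
General solution: T(n) = A·r₁^n + B·r₂^n.
From the initial conditions, A + B = 6 and r₁A + r₂B = 2.
Since r₁ - r₂ = √69: A = (2 - (6)r₂)/√69 = \frac{17 \sqrt{69}}{69} + 3, and B = 6 - A = 3 - \frac{17 \sqrt{69}}{69}.
So T(n) = \left(\frac{17 \sqrt{69}}{69} + 3\right)\left(- \frac{5}{2} + \frac{\sqrt{69}}{2}\right)^n + \left(3 - \frac{17 \sqrt{69}}{69}\right)\left(- \frac{\sqrt{69}}{2} - \frac{5}{2}\right)^n.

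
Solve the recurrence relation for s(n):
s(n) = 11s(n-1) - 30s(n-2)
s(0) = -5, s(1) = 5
Characteristic equation: x² - 11x + 30 = 0, which factors as (x - (6))(x - (5)) = 0.
Roots r₁ = 6, r₂ = 5 (distinct).
General solution: s(n) = A·(6)^n + B·(5)^n.
From s(0) = -5: A + B = -5.
From s(1) = 5: 6A + 5B = 5.
Solving: A = 30, B = -35.
So s(n) = - 35 \cdot 5^{n} + 30 \cdot 6^{n}.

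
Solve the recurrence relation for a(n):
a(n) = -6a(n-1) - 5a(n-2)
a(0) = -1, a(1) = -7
Characteristic equation: x² + 6x + 5 = 0, which factors as (x - (-1))(x - (-5)) = 0.
Roots r₁ = -1, r₂ = -5 (distinct).
General solution: a(n) = A·(-1)^n + B·(-5)^n.
From a(0) = -1: A + B = -1.
From a(1) = -7: -A - 5B = -7.
Solving: A = -3, B = 2.
So a(n) = - 3 \left(-1\right)^{n} + 2 \left(-5\right)^{n}.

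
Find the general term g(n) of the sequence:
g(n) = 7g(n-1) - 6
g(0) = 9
First-order linear non-homogeneous.
Homogeneous solution: g_h(n) = A·(7)^n.
Try constant particular solution g_p = K: K = 7K - 6 ⇒ K = 1.
General: g(n) = A·(7)^n + 1.
Apply g(0) = 9: A + 1 = 9 ⇒ A = 8.
So g(n) = 8 \cdot 7^{n} + 1.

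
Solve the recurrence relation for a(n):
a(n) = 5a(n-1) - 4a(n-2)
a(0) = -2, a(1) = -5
Characteristic equation: x² - 5x + 4 = 0, which factors as (x - (1))(x - (4)) = 0.
Roots r₁ = 1, r₂ = 4 (distinct).
General solution: a(n) = A·(1)^n + B·(4)^n.
From a(0) = -2: A + B = -2.
From a(1) = -5: A + 4B = -5.
Solving: A = -1, B = -1.
So a(n) = - 4^{n} - 1.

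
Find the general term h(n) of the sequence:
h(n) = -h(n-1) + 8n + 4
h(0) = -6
First-order linear with linear forcing.
Homogeneous solution: h_h(n) = A·(-1)^n.
Try particular h_p(n) = pn + q. Substituting:
  pn + q = -(p(n-1) + q) + 8n + 4.
Matching the n-coefficient: p = -p + 8 ⇒ p = 4.
Matching constants: q = p - q + 4 ⇒ q = 4.
General: h(n) = A·(-1)^n + 4 n + 4.
Apply h(0) = -6: A + 4 = -6 ⇒ A = -10.
So h(n) = - 10 \left(-1\right)^{n} + 4 n + 4.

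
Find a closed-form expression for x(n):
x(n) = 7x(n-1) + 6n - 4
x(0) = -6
First-order linear with linear forcing.
Homogeneous solution: x_h(n) = A·(7)^n.
Try particular x_p(n) = pn + q. Substituting:
  pn + q = 7(p(n-1) + q) + 6n - 4.
Matching the n-coefficient: p = 7p + 6 ⇒ p = -1.
Matching constants: q = -7p + 7q - 4 ⇒ q = - \frac{1}{2}.
General: x(n) = A·(7)^n - n - \frac{1}{2}.
Apply x(0) = -6: A - \frac{1}{2} = -6 ⇒ A = - \frac{11}{2}.
So x(n) = - \frac{11 \cdot 7^{n}}{2} - n - \frac{1}{2}.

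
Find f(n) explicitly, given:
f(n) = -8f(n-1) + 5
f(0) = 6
First-order linear non-homogeneous.
Homogeneous solution: f_h(n) = A·(-8)^n.
Try constant particular solution f_p = K: K = -8K + 5 ⇒ K = \frac{5}{9}.
General: f(n) = A·(-8)^n + \frac{5}{9}.
Apply f(0) = 6: A + \frac{5}{9} = 6 ⇒ A = \frac{49}{9}.
So f(n) = \frac{49 \left(-8\right)^{n}}{9} + \frac{5}{9}.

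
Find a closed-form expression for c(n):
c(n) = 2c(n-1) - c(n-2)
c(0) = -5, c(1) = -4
Characteristic equation: x² - 2x + 1 = 0, which is (x - (1))².
Repeated root r = 1.
General solution: c(n) = (A + Bn)·(1)^n.
From c(0) = -5: A = -5.
From c(1) = -4: (A + B)·(1) = -4 ⇒ B = 1.
So c(n) = \left(n - 5\right) \cdot (1)^n.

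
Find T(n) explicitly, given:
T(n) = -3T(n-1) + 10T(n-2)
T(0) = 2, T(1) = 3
Characteristic equation: x² + 3x - 10 = 0, which factors as (x - (2))(x - (-5)) = 0.
Roots r₁ = 2, r₂ = -5 (distinct).
General solution: T(n) = A·(2)^n + B·(-5)^n.
From T(0) = 2: A + B = 2.
From T(1) = 3: 2A - 5B = 3.
Solving: A = \frac{13}{7}, B = \frac{1}{7}.
So T(n) = \frac{\left(-5\right)^{n}}{7} + \frac{13 \cdot 2^{n}}{7}.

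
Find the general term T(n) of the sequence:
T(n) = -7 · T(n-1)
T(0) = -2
Pure geometric recurrence with ratio -7.
By induction T(n) = T(0) · (-7)^n = - 2 \left(-7\right)^{n}.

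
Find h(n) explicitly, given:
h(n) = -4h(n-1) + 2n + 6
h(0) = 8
First-order linear with linear forcing.
Homogeneous solution: h_h(n) = A·(-4)^n.
Try particular h_p(n) = pn + q. Substituting:
  pn + q = -4(p(n-1) + q) + 2n + 6.
Matching the n-coefficient: p = -4p + 2 ⇒ p = \frac{2}{5}.
Matching constants: q = 4p - 4q + 6 ⇒ q = \frac{38}{25}.
General: h(n) = A·(-4)^n + \frac{2 n}{5} + \frac{38}{25}.
Apply h(0) = 8: A + \frac{38}{25} = 8 ⇒ A = \frac{162}{25}.
So h(n) = \frac{162 \left(-4\right)^{n}}{25} + \frac{2 n}{5} + \frac{38}{25}.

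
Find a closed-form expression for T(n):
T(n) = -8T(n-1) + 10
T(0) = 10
First-order linear non-homogeneous.
Homogeneous solution: T_h(n) = A·(-8)^n.
Try constant particular solution T_p = K: K = -8K + 10 ⇒ K = \frac{10}{9}.
General: T(n) = A·(-8)^n + \frac{10}{9}.
Apply T(0) = 10: A + \frac{10}{9} = 10 ⇒ A = \frac{80}{9}.
So T(n) = \frac{80 \left(-8\right)^{n}}{9} + \frac{10}{9}.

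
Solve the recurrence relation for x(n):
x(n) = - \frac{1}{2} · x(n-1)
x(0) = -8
Pure geometric recurrence with ratio - \frac{1}{2}.
By induction x(n) = x(0) · (- \frac{1}{2})^n = - 8 \left(- \frac{1}{2}\right)^{n}.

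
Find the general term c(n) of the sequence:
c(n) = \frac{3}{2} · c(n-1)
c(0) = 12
Pure geometric recurrence with ratio \frac{3}{2}.
By induction c(n) = c(0) · (\frac{3}{2})^n = 12 \left(\frac{3}{2}\right)^{n}.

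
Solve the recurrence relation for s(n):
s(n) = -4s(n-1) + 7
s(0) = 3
First-order linear non-homogeneous.
Homogeneous solution: s_h(n) = A·(-4)^n.
Try constant particular solution s_p = K: K = -4K + 7 ⇒ K = \frac{7}{5}.
General: s(n) = A·(-4)^n + \frac{7}{5}.
Apply s(0) = 3: A + \frac{7}{5} = 3 ⇒ A = \frac{8}{5}.
So s(n) = \frac{8 \left(-4\right)^{n}}{5} + \frac{7}{5}.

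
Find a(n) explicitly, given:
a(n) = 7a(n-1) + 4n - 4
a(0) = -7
First-order linear with linear forcing.
Homogeneous solution: a_h(n) = A·(7)^n.
Try particular a_p(n) = pn + q. Substituting:
  pn + q = 7(p(n-1) + q) + 4n - 4.
Matching the n-coefficient: p = 7p + 4 ⇒ p = - \frac{2}{3}.
Matching constants: q = -7p + 7q - 4 ⇒ q = - \frac{1}{9}.
General: a(n) = A·(7)^n - \frac{2 n}{3} - \frac{1}{9}.
Apply a(0) = -7: A - \frac{1}{9} = -7 ⇒ A = - \frac{62}{9}.
So a(n) = - \frac{62 \cdot 7^{n}}{9} - \frac{2 n}{3} - \frac{1}{9}.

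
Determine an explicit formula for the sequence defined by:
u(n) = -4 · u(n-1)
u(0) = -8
Pure geometric recurrence with ratio -4.
By induction u(n) = u(0) · (-4)^n = - 8 \left(-4\right)^{n}.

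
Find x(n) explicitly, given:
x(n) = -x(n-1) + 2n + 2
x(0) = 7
First-order linear with linear forcing.
Homogeneous solution: x_h(n) = A·(-1)^n.
Try particular x_p(n) = pn + q. Substituting:
  pn + q = -(p(n-1) + q) + 2n + 2.
Matching the n-coefficient: p = -p + 2 ⇒ p = 1.
Matching constants: q = p - q + 2 ⇒ q = \frac{3}{2}.
General: x(n) = A·(-1)^n + n + \frac{3}{2}.
Apply x(0) = 7: A + \frac{3}{2} = 7 ⇒ A = \frac{11}{2}.
So x(n) = \frac{11 \left(-1\right)^{n}}{2} + n + \frac{3}{2}.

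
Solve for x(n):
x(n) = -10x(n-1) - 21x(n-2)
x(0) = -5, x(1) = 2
Characteristic equation: x² + 10x + 21 = 0, which factors as (x - (-7))(x - (-3)) = 0.
Roots r₁ = -7, r₂ = -3 (distinct).
General solution: x(n) = A·(-7)^n + B·(-3)^n.
From x(0) = -5: A + B = -5.
From x(1) = 2: -7A - 3B = 2.
Solving: A = \frac{13}{4}, B = - \frac{33}{4}.
So x(n) = - \frac{33 \left(-3\right)^{n}}{4} + \frac{13 \left(-7\right)^{n}}{4}.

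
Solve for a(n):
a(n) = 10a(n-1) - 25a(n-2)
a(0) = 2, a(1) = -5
Characteristic equation: x² - 10x + 25 = 0, which is (x - (5))².
Repeated root r = 5.
General solution: a(n) = (A + Bn)·(5)^n.
From a(0) = 2: A = 2.
From a(1) = -5: (A + B)·(5) = -5 ⇒ B = -3.
So a(n) = \left(2 - 3 n\right) \cdot (5)^n.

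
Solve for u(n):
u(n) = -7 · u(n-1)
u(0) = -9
Pure geometric recurrence with ratio -7.
By induction u(n) = u(0) · (-7)^n = - 9 \left(-7\right)^{n}.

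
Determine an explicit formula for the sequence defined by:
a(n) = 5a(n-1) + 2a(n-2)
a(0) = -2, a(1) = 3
Characteristic equation: x² - 5x - 2 = 0.
Discriminant Δ = (5)² + 4·(2) = 33.
Roots r₁,₂ = (5 ± √33)/2, so r₁ = \frac{5}{2} + \frac{\sqrt{33}}{2}, r₂ = \frac{5}{2} - \frac{\sqrt{33}}{2}.
General solution: a(n) = A·r₁^n + B·r₂^n.
From the initial conditions, A + B = -2 and r₁A + r₂B = 3.
Since r₁ - r₂ = √33: A = (3 - (-2)r₂)/√33 = -1 + \frac{8 \sqrt{33}}{33}, and B = -2 - A = - \frac{8 \sqrt{33}}{33} - 1.
So a(n) = \left(-1 + \frac{8 \sqrt{33}}{33}\right)\left(\frac{5}{2} + \frac{\sqrt{33}}{2}\right)^n + \left(- \frac{8 \sqrt{33}}{33} - 1\right)\left(\frac{5}{2} - \frac{\sqrt{33}}{2}\right)^n.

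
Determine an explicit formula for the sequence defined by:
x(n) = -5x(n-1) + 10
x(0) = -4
First-order linear non-homogeneous.
Homogeneous solution: x_h(n) = A·(-5)^n.
Try constant particular solution x_p = K: K = -5K + 10 ⇒ K = \frac{5}{3}.
General: x(n) = A·(-5)^n + \frac{5}{3}.
Apply x(0) = -4: A + \frac{5}{3} = -4 ⇒ A = - \frac{17}{3}.
So x(n) = \frac{5}{3} - \frac{17 \left(-5\right)^{n}}{3}.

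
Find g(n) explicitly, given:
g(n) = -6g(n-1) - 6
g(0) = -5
First-order linear non-homogeneous.
Homogeneous solution: g_h(n) = A·(-6)^n.
Try constant particular solution g_p = K: K = -6K - 6 ⇒ K = - \frac{6}{7}.
General: g(n) = A·(-6)^n - \frac{6}{7}.
Apply g(0) = -5: A - \frac{6}{7} = -5 ⇒ A = - \frac{29}{7}.
So g(n) = - \frac{29 \left(-6\right)^{n}}{7} - \frac{6}{7}.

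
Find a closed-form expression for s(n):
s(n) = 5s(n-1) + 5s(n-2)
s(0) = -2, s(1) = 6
Characteristic equation: x² - 5x - 5 = 0.
Discriminant Δ = (5)² + 4·(5) = 45.
Roots r₁,₂ = (5 ± √45)/2, so r₁ = \frac{5}{2} + \frac{3 \sqrt{5}}{2}, r₂ = \frac{5}{2} - \frac{3 \sqrt{5}}{2}.
General solution: s(n) = A·r₁^n + B·r₂^n.
From the initial conditions, A + B = -2 and r₁A + r₂B = 6.
Since r₁ - r₂ = √45: A = (6 - (-2)r₂)/√45 = -1 + \frac{11 \sqrt{5}}{15}, and B = -2 - A = - \frac{11 \sqrt{5}}{15} - 1.
So s(n) = \left(-1 + \frac{11 \sqrt{5}}{15}\right)\left(\frac{5}{2} + \frac{3 \sqrt{5}}{2}\right)^n + \left(- \frac{11 \sqrt{5}}{15} - 1\right)\left(\frac{5}{2} - \frac{3 \sqrt{5}}{2}\right)^n.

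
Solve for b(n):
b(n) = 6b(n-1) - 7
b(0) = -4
First-order linear non-homogeneous.
Homogeneous solution: b_h(n) = A·(6)^n.
Try constant particular solution b_p = K: K = 6K - 7 ⇒ K = \frac{7}{5}.
General: b(n) = A·(6)^n + \frac{7}{5}.
Apply b(0) = -4: A + \frac{7}{5} = -4 ⇒ A = - \frac{27}{5}.
So b(n) = \frac{7}{5} - \frac{27 \cdot 6^{n}}{5}.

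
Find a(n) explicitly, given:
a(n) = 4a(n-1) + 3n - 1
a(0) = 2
First-order linear with linear forcing.
Homogeneous solution: a_h(n) = A·(4)^n.
Try particular a_p(n) = pn + q. Substituting:
  pn + q = 4(p(n-1) + q) + 3n - 1.
Matching the n-coefficient: p = 4p + 3 ⇒ p = -1.
Matching constants: q = -4p + 4q - 1 ⇒ q = -1.
General: a(n) = A·(4)^n - n - 1.
Apply a(0) = 2: A - 1 = 2 ⇒ A = 3.
So a(n) = 3 \cdot 4^{n} - n - 1.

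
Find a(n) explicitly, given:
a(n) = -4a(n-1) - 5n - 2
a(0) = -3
First-order linear with linear forcing.
Homogeneous solution: a_h(n) = A·(-4)^n.
Try particular a_p(n) = pn + q. Substituting:
  pn + q = -4(p(n-1) + q) - 5n - 2.
Matching the n-coefficient: p = -4p - 5 ⇒ p = -1.
Matching constants: q = 4p - 4q - 2 ⇒ q = - \frac{6}{5}.
General: a(n) = A·(-4)^n - n - \frac{6}{5}.
Apply a(0) = -3: A - \frac{6}{5} = -3 ⇒ A = - \frac{9}{5}.
So a(n) = - \frac{9 \left(-4\right)^{n}}{5} - n - \frac{6}{5}.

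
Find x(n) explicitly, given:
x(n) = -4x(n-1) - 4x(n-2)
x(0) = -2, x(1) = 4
Characteristic equation: x² + 4x + 4 = 0, which is (x - (-2))².
Repeated root r = -2.
General solution: x(n) = (A + Bn)·(-2)^n.
From x(0) = -2: A = -2.
From x(1) = 4: (A + B)·(-2) = 4 ⇒ B = 0.
So x(n) = \left(-2\right) \cdot (-2)^n.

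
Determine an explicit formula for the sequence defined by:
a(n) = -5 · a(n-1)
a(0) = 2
Pure geometric recurrence with ratio -5.
By induction a(n) = a(0) · (-5)^n = 2 \left(-5\right)^{n}.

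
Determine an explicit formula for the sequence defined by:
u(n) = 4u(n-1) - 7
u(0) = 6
First-order linear non-homogeneous.
Homogeneous solution: u_h(n) = A·(4)^n.
Try constant particular solution u_p = K: K = 4K - 7 ⇒ K = \frac{7}{3}.
General: u(n) = A·(4)^n + \frac{7}{3}.
Apply u(0) = 6: A + \frac{7}{3} = 6 ⇒ A = \frac{11}{3}.
So u(n) = \frac{11 \cdot 4^{n}}{3} + \frac{7}{3}.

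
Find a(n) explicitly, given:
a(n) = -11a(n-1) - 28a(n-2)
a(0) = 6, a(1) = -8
Characteristic equation: x² + 11x + 28 = 0, which factors as (x - (-7))(x - (-4)) = 0.
Roots r₁ = -7, r₂ = -4 (distinct).
General solution: a(n) = A·(-7)^n + B·(-4)^n.
From a(0) = 6: A + B = 6.
From a(1) = -8: -7A - 4B = -8.
Solving: A = - \frac{16}{3}, B = \frac{34}{3}.
So a(n) = \frac{34 \left(-4\right)^{n}}{3} - \frac{16 \left(-7\right)^{n}}{3}.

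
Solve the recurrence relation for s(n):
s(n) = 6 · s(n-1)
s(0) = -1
Pure geometric recurrence with ratio 6.
By induction s(n) = s(0) · (6)^n = - 6^{n}.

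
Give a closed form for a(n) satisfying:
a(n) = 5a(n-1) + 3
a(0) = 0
First-order linear non-homogeneous.
Homogeneous solution: a_h(n) = A·(5)^n.
Try constant particular solution a_p = K: K = 5K + 3 ⇒ K = - \frac{3}{4}.
General: a(n) = A·(5)^n - \frac{3}{4}.
Apply a(0) = 0: A - \frac{3}{4} = 0 ⇒ A = \frac{3}{4}.
So a(n) = \frac{3 \cdot 5^{n}}{4} - \frac{3}{4}.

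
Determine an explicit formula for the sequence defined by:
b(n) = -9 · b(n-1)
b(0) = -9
Pure geometric recurrence with ratio -9.
By induction b(n) = b(0) · (-9)^n = - 9 \left(-9\right)^{n}.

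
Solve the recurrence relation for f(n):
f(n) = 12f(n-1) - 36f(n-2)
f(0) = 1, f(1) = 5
Characteristic equation: x² - 12x + 36 = 0, which is (x - (6))².
Repeated root r = 6.
General solution: f(n) = (A + Bn)·(6)^n.
From f(0) = 1: A = 1.
From f(1) = 5: (A + B)·(6) = 5 ⇒ B = - \frac{1}{6}.
So f(n) = \left(1 - \frac{n}{6}\right) \cdot (6)^n.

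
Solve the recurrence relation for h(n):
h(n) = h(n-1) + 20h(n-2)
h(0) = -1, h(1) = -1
Characteristic equation: x² - x - 20 = 0, which factors as (x - (5))(x - (-4)) = 0.
Roots r₁ = 5, r₂ = -4 (distinct).
General solution: h(n) = A·(5)^n + B·(-4)^n.
From h(0) = -1: A + B = -1.
From h(1) = -1: 5A - 4B = -1.
Solving: A = - \frac{5}{9}, B = - \frac{4}{9}.
So h(n) = - \frac{4 \left(-4\right)^{n}}{9} - \frac{5 \cdot 5^{n}}{9}.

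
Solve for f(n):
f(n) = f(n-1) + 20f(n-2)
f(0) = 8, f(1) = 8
Characteristic equation: x² - x - 20 = 0, which factors as (x - (5))(x - (-4)) = 0.
Roots r₁ = 5, r₂ = -4 (distinct).
General solution: f(n) = A·(5)^n + B·(-4)^n.
From f(0) = 8: A + B = 8.
From f(1) = 8: 5A - 4B = 8.
Solving: A = \frac{40}{9}, B = \frac{32}{9}.
So f(n) = \frac{32 \left(-4\right)^{n}}{9} + \frac{40 \cdot 5^{n}}{9}.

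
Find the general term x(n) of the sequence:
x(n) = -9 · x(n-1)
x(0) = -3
Pure geometric recurrence with ratio -9.
By induction x(n) = x(0) · (-9)^n = - 3 \left(-9\right)^{n}.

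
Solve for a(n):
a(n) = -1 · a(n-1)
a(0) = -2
Pure geometric recurrence with ratio -1.
By induction a(n) = a(0) · (-1)^n = - 2 \left(-1\right)^{n}.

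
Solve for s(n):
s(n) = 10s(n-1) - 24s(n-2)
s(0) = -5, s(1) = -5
Characteristic equation: x² - 10x + 24 = 0, which factors as (x - (4))(x - (6)) = 0.
Roots r₁ = 4, r₂ = 6 (distinct).
General solution: s(n) = A·(4)^n + B·(6)^n.
From s(0) = -5: A + B = -5.
From s(1) = -5: 4A + 6B = -5.
Solving: A = - \frac{25}{2}, B = \frac{15}{2}.
So s(n) = - \frac{25 \cdot 4^{n}}{2} + \frac{15 \cdot 6^{n}}{2}.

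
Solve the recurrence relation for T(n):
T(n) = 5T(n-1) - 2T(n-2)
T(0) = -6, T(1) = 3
Characteristic equation: x² - 5x + 2 = 0.
Discriminant Δ = (5)² + 4·(-2) = 17.
Roots r₁,₂ = (5 ± √17)/2, so r₁ = \frac{\sqrt{17}}{2} + \frac{5}{2}, r₂ = \frac{5}{2} - \frac{\sqrt{17}}{2}.
General solution: T(n) = A·r₁^n + B·r₂^n.
From the initial conditions, A + B = -6 and r₁A + r₂B = 3.
Since r₁ - r₂ = √17: A = (3 - (-6)r₂)/√17 = -3 + \frac{18 \sqrt{17}}{17}, and B = -6 - A = - \frac{18 \sqrt{17}}{17} - 3.
So T(n) = \left(-3 + \frac{18 \sqrt{17}}{17}\right)\left(\frac{\sqrt{17}}{2} + \frac{5}{2}\right)^n + \left(- \frac{18 \sqrt{17}}{17} - 3\right)\left(\frac{5}{2} - \frac{\sqrt{17}}{2}\right)^n.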